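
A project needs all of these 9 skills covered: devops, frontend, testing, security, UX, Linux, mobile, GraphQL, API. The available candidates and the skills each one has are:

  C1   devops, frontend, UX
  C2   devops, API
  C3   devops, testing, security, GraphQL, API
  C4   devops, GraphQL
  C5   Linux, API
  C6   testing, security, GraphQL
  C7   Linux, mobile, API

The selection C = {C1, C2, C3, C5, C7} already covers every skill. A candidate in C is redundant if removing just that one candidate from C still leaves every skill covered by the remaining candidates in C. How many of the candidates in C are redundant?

Drop C1: frontend, UX uncovered — not redundant.
Drop C2: the rest still cover every skill — redundant.
Drop C3: testing, security, GraphQL uncovered — not redundant.
Drop C5: the rest still cover every skill — redundant.
Drop C7: mobile uncovered — not redundant.
2 redundant: C2, C5.

2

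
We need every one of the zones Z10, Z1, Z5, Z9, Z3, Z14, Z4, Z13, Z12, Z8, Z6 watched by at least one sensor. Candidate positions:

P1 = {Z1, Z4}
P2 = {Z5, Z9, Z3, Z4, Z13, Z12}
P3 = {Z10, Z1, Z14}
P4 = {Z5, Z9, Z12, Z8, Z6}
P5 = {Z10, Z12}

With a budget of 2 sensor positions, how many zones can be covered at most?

9

Choosing P2, P3 covers {Z10, Z1, Z5, Z9, Z3, Z14, Z4, Z13, Z12} — 9 zones.
No choice of 2 sensor positions does better; here Z8, Z6 are left uncovered.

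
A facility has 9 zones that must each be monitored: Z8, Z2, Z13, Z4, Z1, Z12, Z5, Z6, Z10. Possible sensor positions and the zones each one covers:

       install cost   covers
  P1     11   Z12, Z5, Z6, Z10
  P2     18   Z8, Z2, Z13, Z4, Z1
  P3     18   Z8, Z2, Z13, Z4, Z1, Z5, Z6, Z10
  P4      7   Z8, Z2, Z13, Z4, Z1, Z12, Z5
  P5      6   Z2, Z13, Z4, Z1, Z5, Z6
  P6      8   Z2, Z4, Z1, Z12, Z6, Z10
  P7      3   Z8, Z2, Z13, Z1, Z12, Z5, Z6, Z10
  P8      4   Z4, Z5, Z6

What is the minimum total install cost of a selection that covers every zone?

P7, P8 cover every zone at install cost 3 + 4 = 7.
Any cover uses at least 2 sensor positions; among all covering selections none totals below 7.

7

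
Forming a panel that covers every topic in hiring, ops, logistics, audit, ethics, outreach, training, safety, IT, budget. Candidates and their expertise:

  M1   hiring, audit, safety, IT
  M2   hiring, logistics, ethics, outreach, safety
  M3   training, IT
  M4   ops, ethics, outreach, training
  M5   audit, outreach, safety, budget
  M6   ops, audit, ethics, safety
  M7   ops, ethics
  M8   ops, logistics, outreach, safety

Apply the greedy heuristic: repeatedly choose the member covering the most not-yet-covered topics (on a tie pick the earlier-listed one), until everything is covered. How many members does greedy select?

4

Pick 1: M2 covers 5 new topics (hiring, logistics, ethics, outreach, safety).
Pick 2: M1 covers 2 new topics (audit, IT).
Pick 3: M4 covers 2 new topics (ops, training).
Pick 4: M5 covers 1 new topics (budget).
Greedy uses 4 members.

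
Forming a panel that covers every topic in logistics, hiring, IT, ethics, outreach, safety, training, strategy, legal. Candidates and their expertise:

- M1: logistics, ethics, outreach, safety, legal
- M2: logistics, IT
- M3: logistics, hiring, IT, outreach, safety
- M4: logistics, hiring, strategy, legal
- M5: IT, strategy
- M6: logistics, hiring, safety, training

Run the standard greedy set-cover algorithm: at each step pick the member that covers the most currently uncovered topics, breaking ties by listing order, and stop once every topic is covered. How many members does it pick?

Pick 1: M1 covers 5 new topics (logistics, ethics, outreach, safety, legal).
Pick 2: M3 covers 2 new topics (hiring, IT).
Pick 3: M4 covers 1 new topics (strategy).
Pick 4: M6 covers 1 new topics (training).
Greedy uses 4 members. (The true minimum is 3.)

4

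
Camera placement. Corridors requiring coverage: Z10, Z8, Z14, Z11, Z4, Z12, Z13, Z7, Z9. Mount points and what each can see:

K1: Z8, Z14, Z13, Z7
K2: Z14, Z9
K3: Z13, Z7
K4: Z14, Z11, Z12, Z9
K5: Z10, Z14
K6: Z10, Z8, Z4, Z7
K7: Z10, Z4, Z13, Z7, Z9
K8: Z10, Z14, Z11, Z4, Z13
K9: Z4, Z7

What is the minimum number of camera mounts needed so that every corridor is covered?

K1, K4, K6 together cover {Z10, Z8, Z14, Z11, Z4, Z12, Z13, Z7, Z9} — every corridor.
No 2 of the 9 camera mounts cover everything (all 36 pairs fall short), so 3 is minimum.

3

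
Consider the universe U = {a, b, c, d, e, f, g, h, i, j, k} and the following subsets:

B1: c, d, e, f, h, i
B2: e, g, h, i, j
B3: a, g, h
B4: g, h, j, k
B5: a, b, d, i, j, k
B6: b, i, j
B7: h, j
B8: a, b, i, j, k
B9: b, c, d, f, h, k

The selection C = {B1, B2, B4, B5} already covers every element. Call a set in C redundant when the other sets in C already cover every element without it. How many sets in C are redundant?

2

Drop B1: c, f uncovered — not redundant.
Drop B2: the rest still cover every element — redundant.
Drop B4: the rest still cover every element — redundant.
Drop B5: a, b uncovered — not redundant.
2 redundant: B2, B4.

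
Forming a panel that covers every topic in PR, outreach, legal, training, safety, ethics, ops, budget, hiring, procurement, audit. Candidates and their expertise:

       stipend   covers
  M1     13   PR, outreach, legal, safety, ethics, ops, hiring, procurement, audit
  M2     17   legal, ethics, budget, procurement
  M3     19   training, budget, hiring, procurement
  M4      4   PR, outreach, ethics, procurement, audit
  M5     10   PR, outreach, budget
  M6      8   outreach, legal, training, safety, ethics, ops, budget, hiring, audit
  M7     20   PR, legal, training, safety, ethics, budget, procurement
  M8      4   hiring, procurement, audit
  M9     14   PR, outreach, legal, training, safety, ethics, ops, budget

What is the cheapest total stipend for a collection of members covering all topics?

M4, M6 cover every topic at stipend 4 + 8 = 12.
Any cover uses at least 2 members; among all covering selections none totals below 12.

12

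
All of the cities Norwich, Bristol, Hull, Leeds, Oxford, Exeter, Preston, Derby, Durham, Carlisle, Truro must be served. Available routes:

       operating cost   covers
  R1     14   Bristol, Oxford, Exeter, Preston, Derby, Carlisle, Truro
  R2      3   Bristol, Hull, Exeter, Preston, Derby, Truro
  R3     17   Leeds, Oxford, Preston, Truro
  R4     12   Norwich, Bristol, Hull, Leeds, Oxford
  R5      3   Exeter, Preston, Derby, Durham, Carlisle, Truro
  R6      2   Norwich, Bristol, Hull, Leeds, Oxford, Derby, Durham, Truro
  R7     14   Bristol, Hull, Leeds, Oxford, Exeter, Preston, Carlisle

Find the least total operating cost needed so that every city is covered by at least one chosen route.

R5, R6 cover every city at operating cost 3 + 2 = 5.
Any cover uses at least 2 routes; among all covering selections none totals below 5.

5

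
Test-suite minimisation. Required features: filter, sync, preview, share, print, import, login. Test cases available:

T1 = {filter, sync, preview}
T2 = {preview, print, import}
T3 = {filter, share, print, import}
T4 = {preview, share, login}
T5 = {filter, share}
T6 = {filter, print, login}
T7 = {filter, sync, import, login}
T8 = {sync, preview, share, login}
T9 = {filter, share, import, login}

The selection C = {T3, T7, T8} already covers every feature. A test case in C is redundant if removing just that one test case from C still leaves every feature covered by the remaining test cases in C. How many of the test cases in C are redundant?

1

Drop T3: print uncovered — not redundant.
Drop T7: the rest still cover every feature — redundant.
Drop T8: preview uncovered — not redundant.
1 redundant: T7.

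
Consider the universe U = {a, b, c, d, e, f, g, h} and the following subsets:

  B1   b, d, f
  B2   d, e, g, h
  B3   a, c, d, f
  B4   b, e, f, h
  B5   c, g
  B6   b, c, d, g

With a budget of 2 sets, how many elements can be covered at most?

Choosing B2, B3 covers {a, c, d, e, f, g, h} — 7 elements.
No choice of 2 sets does better; here b is left uncovered.

7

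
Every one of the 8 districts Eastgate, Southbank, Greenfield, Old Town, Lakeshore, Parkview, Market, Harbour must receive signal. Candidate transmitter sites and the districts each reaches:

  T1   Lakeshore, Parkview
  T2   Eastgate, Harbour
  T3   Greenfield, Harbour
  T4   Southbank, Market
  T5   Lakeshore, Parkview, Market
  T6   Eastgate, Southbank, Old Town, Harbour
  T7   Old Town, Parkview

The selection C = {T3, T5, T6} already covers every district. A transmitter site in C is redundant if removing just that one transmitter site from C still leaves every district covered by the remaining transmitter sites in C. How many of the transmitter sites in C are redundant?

Drop T3: Greenfield uncovered — not redundant.
Drop T5: Lakeshore, Parkview, Market uncovered — not redundant.
Drop T6: Eastgate, Southbank, Old Town uncovered — not redundant.
None of the transmitter sites in C is redundant.

0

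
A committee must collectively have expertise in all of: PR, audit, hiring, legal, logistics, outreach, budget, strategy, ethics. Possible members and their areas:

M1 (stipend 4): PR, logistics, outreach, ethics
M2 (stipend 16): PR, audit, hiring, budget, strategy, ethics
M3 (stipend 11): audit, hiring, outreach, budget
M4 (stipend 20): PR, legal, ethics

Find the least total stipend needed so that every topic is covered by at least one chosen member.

M1, M2, M4 cover every topic at stipend 4 + 16 + 20 = 40.
Any cover uses at least 3 members; among all covering selections none totals below 40.
Greedy by coverage-per-stipend would pick M1, M3, M2, M4 for 51 — worse than the optimum 40.

40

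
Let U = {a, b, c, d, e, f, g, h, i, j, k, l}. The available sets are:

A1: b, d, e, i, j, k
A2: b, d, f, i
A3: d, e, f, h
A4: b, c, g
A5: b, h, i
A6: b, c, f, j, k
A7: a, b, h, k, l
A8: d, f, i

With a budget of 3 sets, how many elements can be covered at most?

11

Choosing A1, A4, A7 covers {a, b, c, d, e, g, h, i, j, k, l} — 11 elements.
No choice of 3 sets does better; here f is left uncovered.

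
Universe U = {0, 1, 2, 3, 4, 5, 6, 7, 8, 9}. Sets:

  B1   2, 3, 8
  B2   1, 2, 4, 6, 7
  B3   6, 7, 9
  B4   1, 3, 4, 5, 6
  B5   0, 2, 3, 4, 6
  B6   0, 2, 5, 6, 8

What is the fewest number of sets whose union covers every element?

3

B3, B4, B6 together cover {0, 1, 2, 3, 4, 5, 6, 7, 8, 9} — every element.
No 2 of the 6 sets cover everything (all 15 pairs fall short), so 3 is minimum.
Greedy (largest uncovered first) would take B2, B6, B1, B3 — 4 sets — but 3 suffice.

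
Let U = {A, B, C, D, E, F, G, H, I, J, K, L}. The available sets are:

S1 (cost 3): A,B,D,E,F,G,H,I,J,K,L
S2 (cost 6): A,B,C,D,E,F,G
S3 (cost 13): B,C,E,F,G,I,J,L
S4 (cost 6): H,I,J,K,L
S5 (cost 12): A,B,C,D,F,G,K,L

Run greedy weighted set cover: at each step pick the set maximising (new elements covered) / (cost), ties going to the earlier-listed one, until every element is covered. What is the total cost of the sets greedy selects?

Pick 1: S1 adds 11 new (A, B, D, E, F, G, H, I, J, K, L) at cost 3 (ratio 11/3).
Pick 2: S2 adds 1 new (C) at cost 6 (ratio 1/6).
Greedy total cost: 3 + 6 = 9.

9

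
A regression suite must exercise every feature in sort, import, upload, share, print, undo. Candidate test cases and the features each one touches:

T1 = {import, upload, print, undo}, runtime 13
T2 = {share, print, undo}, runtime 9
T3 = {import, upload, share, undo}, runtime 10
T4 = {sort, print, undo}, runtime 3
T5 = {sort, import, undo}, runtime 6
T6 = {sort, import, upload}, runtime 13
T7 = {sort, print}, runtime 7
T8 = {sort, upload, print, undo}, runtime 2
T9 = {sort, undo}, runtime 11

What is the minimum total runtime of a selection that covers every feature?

T3, T8 cover every feature at runtime 10 + 2 = 12.
Any cover uses at least 2 test cases; among all covering selections none totals below 12.

12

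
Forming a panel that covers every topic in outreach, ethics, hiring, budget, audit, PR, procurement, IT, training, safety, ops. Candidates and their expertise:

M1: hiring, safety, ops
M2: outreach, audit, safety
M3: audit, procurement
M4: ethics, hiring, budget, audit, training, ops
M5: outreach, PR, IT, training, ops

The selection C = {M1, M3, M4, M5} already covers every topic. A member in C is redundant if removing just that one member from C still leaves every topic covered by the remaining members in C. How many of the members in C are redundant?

0

Drop M1: safety uncovered — not redundant.
Drop M3: procurement uncovered — not redundant.
Drop M4: ethics, budget uncovered — not redundant.
Drop M5: outreach, PR, IT uncovered — not redundant.
None of the members in C is redundant.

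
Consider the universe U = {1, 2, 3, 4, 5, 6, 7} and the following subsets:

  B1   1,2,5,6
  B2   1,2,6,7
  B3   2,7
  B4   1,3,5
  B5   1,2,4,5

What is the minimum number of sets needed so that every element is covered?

B2, B4, B5 together cover {1, 2, 3, 4, 5, 6, 7} — every element.
No 2 of the 5 sets cover everything (all 10 pairs fall short), so 3 is minimum.

3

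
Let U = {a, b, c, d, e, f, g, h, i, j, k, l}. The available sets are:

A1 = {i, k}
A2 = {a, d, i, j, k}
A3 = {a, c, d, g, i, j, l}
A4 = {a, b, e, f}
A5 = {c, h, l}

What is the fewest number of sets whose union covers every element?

4

A1, A3, A4, A5 together cover {a, b, c, d, e, f, g, h, i, j, k, l} — every element.
No 3 of the 5 sets cover everything (all 10 triples fall short), so 4 is minimum.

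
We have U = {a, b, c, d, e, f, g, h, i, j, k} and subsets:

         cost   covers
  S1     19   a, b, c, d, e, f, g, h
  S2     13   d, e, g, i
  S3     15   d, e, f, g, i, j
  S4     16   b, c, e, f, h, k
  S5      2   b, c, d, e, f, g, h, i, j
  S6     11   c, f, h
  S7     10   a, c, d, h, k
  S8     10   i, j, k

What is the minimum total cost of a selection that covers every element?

S5, S7 cover every element at cost 2 + 10 = 12.
Any cover uses at least 2 sets; among all covering selections none totals below 12.

12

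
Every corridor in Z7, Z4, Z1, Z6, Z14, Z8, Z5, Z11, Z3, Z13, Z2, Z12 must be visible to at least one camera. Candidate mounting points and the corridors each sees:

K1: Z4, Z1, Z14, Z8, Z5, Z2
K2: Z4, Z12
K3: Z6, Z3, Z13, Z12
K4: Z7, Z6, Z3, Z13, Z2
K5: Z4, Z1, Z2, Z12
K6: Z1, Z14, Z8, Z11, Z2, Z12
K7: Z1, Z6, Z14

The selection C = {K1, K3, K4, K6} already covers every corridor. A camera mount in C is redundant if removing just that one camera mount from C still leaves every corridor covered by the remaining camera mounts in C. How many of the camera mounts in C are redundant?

Drop K1: Z4, Z5 uncovered — not redundant.
Drop K3: the rest still cover every corridor — redundant.
Drop K4: Z7 uncovered — not redundant.
Drop K6: Z11 uncovered — not redundant.
1 redundant: K3.

1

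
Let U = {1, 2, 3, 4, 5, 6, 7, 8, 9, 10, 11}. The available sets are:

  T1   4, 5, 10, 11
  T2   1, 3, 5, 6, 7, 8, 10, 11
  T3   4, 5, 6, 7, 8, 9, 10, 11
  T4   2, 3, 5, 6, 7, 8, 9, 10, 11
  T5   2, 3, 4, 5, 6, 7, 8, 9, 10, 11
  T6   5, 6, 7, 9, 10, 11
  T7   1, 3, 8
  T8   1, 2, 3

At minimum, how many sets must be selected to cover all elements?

2

T2, T5 together cover {1, 2, 3, 4, 5, 6, 7, 8, 9, 10, 11} — every element.
No single set contains all 11 elements, so 2 is optimal.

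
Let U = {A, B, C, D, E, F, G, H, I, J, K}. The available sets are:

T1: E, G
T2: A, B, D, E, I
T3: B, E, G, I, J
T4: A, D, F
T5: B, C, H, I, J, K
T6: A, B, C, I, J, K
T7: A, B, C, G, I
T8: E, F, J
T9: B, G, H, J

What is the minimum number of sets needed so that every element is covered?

3

T1, T4, T5 together cover {A, B, C, D, E, F, G, H, I, J, K} — every element.
No 2 of the 9 sets cover everything (all 36 pairs fall short), so 3 is minimum.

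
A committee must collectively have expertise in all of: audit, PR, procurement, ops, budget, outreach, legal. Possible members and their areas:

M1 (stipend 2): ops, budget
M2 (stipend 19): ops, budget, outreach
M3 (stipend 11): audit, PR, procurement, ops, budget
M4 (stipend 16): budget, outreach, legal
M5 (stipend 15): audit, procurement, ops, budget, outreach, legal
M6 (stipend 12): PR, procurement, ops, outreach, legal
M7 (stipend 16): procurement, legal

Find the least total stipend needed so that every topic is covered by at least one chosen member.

M3, M6 cover every topic at stipend 11 + 12 = 23.
Any cover uses at least 2 members; among all covering selections none totals below 23.
Greedy by coverage-per-stipend would pick M1, M6, M3 for 25 — worse than the optimum 23.

23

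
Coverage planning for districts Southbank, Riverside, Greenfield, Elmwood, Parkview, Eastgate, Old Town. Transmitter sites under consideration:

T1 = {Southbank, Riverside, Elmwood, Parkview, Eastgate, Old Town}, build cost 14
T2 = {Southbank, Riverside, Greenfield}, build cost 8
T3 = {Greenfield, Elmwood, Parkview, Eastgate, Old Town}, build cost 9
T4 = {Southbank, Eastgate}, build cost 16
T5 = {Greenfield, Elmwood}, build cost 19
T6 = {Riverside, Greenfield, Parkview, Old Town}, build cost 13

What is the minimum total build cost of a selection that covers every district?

T2, T3 cover every district at build cost 8 + 9 = 17.
Any cover uses at least 2 transmitter sites; among all covering selections none totals below 17.

17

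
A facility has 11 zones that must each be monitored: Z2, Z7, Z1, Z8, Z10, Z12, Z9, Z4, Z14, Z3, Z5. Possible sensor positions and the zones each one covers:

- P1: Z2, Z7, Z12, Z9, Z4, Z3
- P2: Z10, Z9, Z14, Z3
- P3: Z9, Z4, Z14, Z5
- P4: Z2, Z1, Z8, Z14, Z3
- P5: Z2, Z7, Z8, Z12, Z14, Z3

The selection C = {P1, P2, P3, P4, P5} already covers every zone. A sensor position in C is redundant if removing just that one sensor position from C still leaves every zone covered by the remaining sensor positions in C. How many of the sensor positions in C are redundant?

2

Drop P1: the rest still cover every zone — redundant.
Drop P2: Z10 uncovered — not redundant.
Drop P3: Z5 uncovered — not redundant.
Drop P4: Z1 uncovered — not redundant.
Drop P5: the rest still cover every zone — redundant.
2 redundant: P1, P5.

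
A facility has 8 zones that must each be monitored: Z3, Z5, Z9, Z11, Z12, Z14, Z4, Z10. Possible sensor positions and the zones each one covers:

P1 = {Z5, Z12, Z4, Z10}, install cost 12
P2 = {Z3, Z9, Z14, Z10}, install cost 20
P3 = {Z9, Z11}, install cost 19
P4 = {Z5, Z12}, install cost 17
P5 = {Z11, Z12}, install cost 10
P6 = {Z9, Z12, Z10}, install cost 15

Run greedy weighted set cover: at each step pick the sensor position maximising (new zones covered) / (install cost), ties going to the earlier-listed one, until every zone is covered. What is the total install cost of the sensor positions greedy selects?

Pick 1: P1 adds 4 new (Z5, Z12, Z4, Z10) at install cost 12 (ratio 4/12).
Pick 2: P2 adds 3 new (Z3, Z9, Z14) at install cost 20 (ratio 3/20).
Pick 3: P5 adds 1 new (Z11) at install cost 10 (ratio 1/10).
Greedy total install cost: 12 + 20 + 10 = 42.

42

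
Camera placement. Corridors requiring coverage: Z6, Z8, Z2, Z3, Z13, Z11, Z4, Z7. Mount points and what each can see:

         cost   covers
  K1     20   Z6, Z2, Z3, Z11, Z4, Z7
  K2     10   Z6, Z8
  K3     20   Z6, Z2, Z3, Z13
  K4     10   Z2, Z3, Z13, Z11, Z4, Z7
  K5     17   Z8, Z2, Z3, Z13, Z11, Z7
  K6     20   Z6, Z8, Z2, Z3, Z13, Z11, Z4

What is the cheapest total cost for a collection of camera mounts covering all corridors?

K2, K4 cover every corridor at cost 10 + 10 = 20.
Any cover uses at least 2 camera mounts; among all covering selections none totals below 20.

20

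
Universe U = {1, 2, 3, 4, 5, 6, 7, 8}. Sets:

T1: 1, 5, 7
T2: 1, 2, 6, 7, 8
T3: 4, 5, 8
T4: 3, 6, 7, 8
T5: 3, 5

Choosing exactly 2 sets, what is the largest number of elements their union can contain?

Choosing T2, T3 covers {1, 2, 4, 5, 6, 7, 8} — 7 elements.
No choice of 2 sets does better; here 3 is left uncovered.

7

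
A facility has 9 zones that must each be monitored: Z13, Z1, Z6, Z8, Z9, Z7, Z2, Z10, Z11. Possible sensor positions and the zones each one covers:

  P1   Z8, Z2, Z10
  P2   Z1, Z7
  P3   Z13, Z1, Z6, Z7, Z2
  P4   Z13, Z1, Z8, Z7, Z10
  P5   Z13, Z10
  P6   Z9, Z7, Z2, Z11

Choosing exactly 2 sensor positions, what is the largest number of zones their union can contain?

Choosing P4, P6 covers {Z13, Z1, Z8, Z9, Z7, Z2, Z10, Z11} — 8 zones.
No choice of 2 sensor positions does better; here Z6 is left uncovered.

8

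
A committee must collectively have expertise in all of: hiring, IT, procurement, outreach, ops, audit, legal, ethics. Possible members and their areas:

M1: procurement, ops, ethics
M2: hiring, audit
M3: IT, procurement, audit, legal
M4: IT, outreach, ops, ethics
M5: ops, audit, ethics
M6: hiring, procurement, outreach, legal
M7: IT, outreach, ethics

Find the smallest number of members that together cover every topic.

M1, M3, M6 together cover {hiring, IT, procurement, outreach, ops, audit, legal, ethics} — every topic.
No 2 of the 7 members cover everything (all 21 pairs fall short), so 3 is minimum.

3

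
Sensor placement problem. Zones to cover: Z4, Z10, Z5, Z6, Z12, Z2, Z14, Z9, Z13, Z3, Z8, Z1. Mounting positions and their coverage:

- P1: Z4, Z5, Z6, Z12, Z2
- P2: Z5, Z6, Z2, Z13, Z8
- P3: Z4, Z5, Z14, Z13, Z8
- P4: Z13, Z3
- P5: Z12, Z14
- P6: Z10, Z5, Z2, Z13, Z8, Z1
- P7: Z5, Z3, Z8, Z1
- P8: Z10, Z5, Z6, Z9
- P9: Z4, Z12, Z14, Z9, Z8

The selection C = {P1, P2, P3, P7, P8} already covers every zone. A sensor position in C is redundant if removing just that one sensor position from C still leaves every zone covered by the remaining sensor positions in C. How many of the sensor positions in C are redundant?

Drop P1: Z12 uncovered — not redundant.
Drop P2: the rest still cover every zone — redundant.
Drop P3: Z14 uncovered — not redundant.
Drop P7: Z3, Z1 uncovered — not redundant.
Drop P8: Z10, Z9 uncovered — not redundant.
1 redundant: P2.

1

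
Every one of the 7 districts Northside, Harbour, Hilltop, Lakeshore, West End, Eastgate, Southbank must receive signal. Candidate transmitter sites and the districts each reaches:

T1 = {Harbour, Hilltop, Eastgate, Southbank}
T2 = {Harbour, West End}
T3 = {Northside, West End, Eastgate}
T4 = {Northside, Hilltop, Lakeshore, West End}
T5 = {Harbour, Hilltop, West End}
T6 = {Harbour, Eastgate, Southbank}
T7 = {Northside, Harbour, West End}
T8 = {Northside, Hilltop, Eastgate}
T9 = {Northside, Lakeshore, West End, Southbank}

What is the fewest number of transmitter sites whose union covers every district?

2

T1, T4 together cover {Northside, Harbour, Hilltop, Lakeshore, West End, Eastgate, Southbank} — every district.
No single transmitter site contains all 7 districts, so 2 is optimal.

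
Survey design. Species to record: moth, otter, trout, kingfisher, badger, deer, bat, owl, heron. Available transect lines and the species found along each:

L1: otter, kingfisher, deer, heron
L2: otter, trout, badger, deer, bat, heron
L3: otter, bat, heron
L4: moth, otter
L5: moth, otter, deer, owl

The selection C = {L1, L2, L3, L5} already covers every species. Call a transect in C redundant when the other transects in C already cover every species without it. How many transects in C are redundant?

1

Drop L1: kingfisher uncovered — not redundant.
Drop L2: trout, badger uncovered — not redundant.
Drop L3: the rest still cover every species — redundant.
Drop L5: moth, owl uncovered — not redundant.
1 redundant: L3.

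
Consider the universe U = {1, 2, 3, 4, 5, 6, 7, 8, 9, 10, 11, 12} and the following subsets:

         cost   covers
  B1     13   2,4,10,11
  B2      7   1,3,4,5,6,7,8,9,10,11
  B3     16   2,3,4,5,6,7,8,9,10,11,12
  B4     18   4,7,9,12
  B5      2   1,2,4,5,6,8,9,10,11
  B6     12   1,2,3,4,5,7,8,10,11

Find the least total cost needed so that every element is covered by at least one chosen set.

B3, B5 cover every element at cost 16 + 2 = 18.
Any cover uses at least 2 sets; among all covering selections none totals below 18.

18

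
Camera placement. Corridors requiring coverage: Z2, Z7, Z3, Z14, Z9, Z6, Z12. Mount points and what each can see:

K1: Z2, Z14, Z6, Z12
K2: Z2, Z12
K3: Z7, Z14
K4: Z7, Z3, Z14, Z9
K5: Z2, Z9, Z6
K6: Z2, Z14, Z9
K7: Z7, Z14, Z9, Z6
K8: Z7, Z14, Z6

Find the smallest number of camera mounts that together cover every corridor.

K1, K4 together cover {Z2, Z7, Z3, Z14, Z9, Z6, Z12} — every corridor.
No single camera mount contains all 7 corridors, so 2 is optimal.

2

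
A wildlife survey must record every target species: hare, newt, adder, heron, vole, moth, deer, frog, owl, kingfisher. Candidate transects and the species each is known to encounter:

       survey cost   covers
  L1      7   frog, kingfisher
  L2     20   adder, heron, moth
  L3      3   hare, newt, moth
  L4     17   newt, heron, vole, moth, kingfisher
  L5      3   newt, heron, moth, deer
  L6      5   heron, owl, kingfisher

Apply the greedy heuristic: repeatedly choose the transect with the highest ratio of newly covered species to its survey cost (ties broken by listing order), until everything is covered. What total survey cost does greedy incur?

55

Pick 1: L5 adds 4 new (newt, heron, moth, deer) at survey cost 3 (ratio 4/3).
Pick 2: L6 adds 2 new (owl, kingfisher) at survey cost 5 (ratio 2/5).
Pick 3: L3 adds 1 new (hare) at survey cost 3 (ratio 1/3).
Pick 4: L1 adds 1 new (frog) at survey cost 7 (ratio 1/7).
Pick 5: L4 adds 1 new (vole) at survey cost 17 (ratio 1/17).
Pick 6: L2 adds 1 new (adder) at survey cost 20 (ratio 1/20).
Greedy total survey cost: 3 + 5 + 3 + 7 + 17 + 20 = 55.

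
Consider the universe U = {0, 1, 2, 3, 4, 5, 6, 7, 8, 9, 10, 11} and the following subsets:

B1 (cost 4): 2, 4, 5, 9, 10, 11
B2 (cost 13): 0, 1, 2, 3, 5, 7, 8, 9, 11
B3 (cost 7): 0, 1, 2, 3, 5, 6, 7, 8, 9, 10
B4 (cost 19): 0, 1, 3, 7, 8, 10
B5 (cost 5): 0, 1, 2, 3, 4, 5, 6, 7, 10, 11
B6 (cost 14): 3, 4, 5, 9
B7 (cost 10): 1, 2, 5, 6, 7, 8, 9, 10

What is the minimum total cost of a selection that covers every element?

11

B1, B3 cover every element at cost 4 + 7 = 11.
Any cover uses at least 2 sets; among all covering selections none totals below 11.
Greedy by coverage-per-cost would pick B5, B3 for 12 — worse than the optimum 11.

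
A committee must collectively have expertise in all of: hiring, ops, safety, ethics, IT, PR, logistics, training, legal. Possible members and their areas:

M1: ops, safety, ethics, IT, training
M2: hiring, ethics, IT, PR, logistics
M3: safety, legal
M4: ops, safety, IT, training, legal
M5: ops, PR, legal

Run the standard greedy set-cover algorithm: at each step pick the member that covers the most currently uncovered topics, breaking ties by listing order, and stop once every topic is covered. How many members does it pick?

3

Pick 1: M1 covers 5 new topics (ops, safety, ethics, IT, training).
Pick 2: M2 covers 3 new topics (hiring, PR, logistics).
Pick 3: M3 covers 1 new topics (legal).
Greedy uses 3 members. (The true minimum is 2.)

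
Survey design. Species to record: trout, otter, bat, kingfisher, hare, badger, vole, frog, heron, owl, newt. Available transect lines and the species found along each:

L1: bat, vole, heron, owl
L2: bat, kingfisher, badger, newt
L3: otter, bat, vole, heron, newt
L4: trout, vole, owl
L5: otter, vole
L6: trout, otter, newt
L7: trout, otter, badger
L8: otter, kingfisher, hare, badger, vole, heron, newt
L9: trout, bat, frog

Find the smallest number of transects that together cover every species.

3

L1, L8, L9 together cover {trout, otter, bat, kingfisher, hare, badger, vole, frog, heron, owl, newt} — every species.
No 2 of the 9 transects cover everything (all 36 pairs fall short), so 3 is minimum.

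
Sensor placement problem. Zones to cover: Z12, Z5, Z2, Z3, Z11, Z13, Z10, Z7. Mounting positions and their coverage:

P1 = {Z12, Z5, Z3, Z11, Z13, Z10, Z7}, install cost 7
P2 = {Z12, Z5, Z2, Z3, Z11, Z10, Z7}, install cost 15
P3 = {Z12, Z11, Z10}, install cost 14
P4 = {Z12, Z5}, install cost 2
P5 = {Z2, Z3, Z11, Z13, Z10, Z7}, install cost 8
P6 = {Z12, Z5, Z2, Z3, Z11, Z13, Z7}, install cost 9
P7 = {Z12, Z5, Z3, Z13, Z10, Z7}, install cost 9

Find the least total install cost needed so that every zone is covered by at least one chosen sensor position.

P4, P5 cover every zone at install cost 2 + 8 = 10.
Any cover uses at least 2 sensor positions; among all covering selections none totals below 10.
Greedy by coverage-per-install cost would pick P1, P5 for 15 — worse than the optimum 10.

10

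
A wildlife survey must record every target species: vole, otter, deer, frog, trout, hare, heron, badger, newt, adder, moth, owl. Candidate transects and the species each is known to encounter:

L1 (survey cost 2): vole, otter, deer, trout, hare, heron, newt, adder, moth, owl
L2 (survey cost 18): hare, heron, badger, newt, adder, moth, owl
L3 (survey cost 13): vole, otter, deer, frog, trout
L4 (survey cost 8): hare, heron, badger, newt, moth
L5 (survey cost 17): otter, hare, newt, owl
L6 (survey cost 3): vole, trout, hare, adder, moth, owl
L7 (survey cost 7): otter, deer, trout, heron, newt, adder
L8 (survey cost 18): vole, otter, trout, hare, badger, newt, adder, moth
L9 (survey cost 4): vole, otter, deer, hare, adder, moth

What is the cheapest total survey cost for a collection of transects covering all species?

L1, L3, L4 cover every species at survey cost 2 + 13 + 8 = 23.
Any cover uses at least 2 transects; among all covering selections none totals below 23.

23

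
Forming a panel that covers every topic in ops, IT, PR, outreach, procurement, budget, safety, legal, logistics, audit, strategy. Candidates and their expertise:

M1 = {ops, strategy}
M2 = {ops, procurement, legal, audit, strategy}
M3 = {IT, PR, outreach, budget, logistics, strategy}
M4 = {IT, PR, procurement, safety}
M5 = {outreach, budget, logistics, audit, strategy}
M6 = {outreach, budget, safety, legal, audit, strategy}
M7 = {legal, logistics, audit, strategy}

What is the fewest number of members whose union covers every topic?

M2, M3, M4 together cover {ops, IT, PR, outreach, procurement, budget, safety, legal, logistics, audit, strategy} — every topic.
No 2 of the 7 members cover everything (all 21 pairs fall short), so 3 is minimum.

3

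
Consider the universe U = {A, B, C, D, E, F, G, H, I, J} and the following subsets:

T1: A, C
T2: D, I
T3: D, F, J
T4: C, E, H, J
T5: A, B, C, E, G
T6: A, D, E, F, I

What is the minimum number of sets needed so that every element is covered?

3

T4, T5, T6 together cover {A, B, C, D, E, F, G, H, I, J} — every element.
No 2 of the 6 sets cover everything (all 15 pairs fall short), so 3 is minimum.
Greedy (largest uncovered first) would take T5, T3, T2, T4 — 4 sets — but 3 suffice.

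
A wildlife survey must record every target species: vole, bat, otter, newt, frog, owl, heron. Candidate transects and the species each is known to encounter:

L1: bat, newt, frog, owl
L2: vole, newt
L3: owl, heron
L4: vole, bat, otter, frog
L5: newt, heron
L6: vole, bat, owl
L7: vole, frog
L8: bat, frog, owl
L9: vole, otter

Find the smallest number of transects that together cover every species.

L1, L3, L4 together cover {vole, bat, otter, newt, frog, owl, heron} — every species.
No 2 of the 9 transects cover everything (all 36 pairs fall short), so 3 is minimum.

3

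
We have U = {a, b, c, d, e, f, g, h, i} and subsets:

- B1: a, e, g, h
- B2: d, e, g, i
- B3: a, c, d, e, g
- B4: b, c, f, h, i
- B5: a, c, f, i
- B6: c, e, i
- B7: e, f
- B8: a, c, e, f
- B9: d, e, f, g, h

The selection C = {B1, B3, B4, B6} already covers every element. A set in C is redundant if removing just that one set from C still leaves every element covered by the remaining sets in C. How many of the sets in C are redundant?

2

Drop B1: the rest still cover every element — redundant.
Drop B3: d uncovered — not redundant.
Drop B4: b, f uncovered — not redundant.
Drop B6: the rest still cover every element — redundant.
2 redundant: B1, B6.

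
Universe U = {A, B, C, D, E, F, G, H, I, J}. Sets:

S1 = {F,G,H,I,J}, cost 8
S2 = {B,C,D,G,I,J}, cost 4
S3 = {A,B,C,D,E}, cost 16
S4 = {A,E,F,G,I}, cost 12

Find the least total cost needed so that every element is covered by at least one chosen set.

24

S1, S3 cover every element at cost 8 + 16 = 24.
Any cover uses at least 2 sets; among all covering selections none totals below 24.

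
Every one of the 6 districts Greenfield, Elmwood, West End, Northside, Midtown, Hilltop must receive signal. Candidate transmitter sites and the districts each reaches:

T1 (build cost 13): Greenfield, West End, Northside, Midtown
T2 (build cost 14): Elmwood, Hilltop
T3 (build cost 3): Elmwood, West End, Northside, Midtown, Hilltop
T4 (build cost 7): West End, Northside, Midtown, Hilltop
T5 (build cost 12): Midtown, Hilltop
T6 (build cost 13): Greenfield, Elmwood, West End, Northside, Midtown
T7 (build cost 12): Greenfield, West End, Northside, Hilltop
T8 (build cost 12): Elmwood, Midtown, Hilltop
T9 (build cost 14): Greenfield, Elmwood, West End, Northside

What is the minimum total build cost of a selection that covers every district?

T3, T7 cover every district at build cost 3 + 12 = 15.
Any cover uses at least 2 transmitter sites; among all covering selections none totals below 15.

15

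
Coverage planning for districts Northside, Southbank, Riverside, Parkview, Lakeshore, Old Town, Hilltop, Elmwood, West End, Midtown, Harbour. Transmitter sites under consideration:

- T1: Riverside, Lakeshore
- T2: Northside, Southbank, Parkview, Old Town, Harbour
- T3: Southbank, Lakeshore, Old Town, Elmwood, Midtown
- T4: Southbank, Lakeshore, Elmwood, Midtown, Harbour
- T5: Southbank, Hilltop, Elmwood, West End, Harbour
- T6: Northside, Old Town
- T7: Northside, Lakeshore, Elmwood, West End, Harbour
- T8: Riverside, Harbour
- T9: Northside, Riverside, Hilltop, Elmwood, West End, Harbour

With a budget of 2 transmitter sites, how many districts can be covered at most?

Choosing T3, T9 covers {Northside, Southbank, Riverside, Lakeshore, Old Town, Hilltop, Elmwood, West End, Midtown, Harbour} — 10 districts.
No choice of 2 transmitter sites does better; here Parkview is left uncovered.

10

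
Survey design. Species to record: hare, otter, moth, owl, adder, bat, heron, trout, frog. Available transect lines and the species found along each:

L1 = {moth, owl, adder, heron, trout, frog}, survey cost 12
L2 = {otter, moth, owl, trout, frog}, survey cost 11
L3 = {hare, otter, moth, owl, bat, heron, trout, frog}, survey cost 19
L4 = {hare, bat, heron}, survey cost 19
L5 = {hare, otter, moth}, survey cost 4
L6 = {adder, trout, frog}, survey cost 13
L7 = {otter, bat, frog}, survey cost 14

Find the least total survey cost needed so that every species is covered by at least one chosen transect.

L1, L5, L7 cover every species at survey cost 12 + 4 + 14 = 30.
Any cover uses at least 2 transects; among all covering selections none totals below 30.

30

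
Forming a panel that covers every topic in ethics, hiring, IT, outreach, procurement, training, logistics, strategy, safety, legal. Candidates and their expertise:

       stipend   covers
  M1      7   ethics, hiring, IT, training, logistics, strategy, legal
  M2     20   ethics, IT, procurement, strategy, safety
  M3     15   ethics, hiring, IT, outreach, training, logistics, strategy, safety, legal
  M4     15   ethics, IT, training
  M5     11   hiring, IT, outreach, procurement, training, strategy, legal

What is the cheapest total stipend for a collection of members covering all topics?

26

M3, M5 cover every topic at stipend 15 + 11 = 26.
Any cover uses at least 2 members; among all covering selections none totals below 26.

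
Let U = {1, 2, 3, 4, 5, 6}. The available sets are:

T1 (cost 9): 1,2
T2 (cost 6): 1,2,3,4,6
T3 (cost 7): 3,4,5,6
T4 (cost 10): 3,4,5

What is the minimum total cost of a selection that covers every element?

13

T2, T3 cover every element at cost 6 + 7 = 13.
Any cover uses at least 2 sets; among all covering selections none totals below 13.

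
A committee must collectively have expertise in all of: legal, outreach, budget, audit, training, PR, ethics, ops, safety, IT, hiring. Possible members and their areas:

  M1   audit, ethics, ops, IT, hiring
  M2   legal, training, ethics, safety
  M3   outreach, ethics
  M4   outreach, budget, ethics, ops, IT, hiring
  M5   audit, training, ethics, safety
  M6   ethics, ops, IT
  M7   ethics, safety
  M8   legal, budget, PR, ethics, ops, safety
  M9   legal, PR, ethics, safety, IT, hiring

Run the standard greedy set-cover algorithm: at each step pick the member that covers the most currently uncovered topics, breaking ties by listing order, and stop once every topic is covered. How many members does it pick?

4

Pick 1: M4 covers 6 new topics (outreach, budget, ethics, ops, IT, hiring).
Pick 2: M2 covers 3 new topics (legal, training, safety).
Pick 3: M1 covers 1 new topics (audit).
Pick 4: M8 covers 1 new topics (PR).
Greedy uses 4 members. (The true minimum is 3.)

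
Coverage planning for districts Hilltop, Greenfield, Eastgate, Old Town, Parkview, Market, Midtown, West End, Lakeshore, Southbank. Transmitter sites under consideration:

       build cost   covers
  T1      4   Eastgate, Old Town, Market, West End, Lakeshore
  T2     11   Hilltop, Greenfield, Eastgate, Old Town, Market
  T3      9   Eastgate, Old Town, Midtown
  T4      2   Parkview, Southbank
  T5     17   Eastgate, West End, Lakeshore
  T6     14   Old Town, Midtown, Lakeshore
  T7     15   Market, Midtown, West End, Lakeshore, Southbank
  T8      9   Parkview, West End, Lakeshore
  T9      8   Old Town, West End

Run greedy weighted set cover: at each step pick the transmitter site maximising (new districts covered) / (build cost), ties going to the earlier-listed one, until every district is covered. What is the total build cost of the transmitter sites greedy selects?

26

Pick 1: T1 adds 5 new (Eastgate, Old Town, Market, West End, Lakeshore) at build cost 4 (ratio 5/4).
Pick 2: T4 adds 2 new (Parkview, Southbank) at build cost 2 (ratio 2/2).
Pick 3: T2 adds 2 new (Hilltop, Greenfield) at build cost 11 (ratio 2/11).
Pick 4: T3 adds 1 new (Midtown) at build cost 9 (ratio 1/9).
Greedy total build cost: 4 + 2 + 11 + 9 = 26.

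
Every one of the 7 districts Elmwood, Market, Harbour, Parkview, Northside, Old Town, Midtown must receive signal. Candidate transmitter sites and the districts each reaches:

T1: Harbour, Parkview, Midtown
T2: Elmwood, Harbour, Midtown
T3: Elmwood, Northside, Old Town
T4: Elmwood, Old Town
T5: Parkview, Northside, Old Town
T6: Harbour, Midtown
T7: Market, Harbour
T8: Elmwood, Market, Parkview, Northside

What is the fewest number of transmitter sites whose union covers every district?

T1, T3, T7 together cover {Elmwood, Market, Harbour, Parkview, Northside, Old Town, Midtown} — every district.
No 2 of the 8 transmitter sites cover everything (all 28 pairs fall short), so 3 is minimum.

3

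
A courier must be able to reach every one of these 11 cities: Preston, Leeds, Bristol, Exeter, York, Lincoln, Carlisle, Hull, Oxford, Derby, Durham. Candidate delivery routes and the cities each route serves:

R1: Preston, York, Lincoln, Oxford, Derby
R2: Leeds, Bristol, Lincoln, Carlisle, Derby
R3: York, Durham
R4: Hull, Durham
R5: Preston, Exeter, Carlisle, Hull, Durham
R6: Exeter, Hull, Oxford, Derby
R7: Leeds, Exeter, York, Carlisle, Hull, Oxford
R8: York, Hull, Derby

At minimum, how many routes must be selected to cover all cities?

R1, R2, R5 together cover {Preston, Leeds, Bristol, Exeter, York, Lincoln, Carlisle, Hull, Oxford, Derby, Durham} — every city.
No 2 of the 8 routes cover everything (all 28 pairs fall short), so 3 is minimum.
Greedy (largest uncovered first) would take R7, R1, R2, R3 — 4 routes — but 3 suffice.

3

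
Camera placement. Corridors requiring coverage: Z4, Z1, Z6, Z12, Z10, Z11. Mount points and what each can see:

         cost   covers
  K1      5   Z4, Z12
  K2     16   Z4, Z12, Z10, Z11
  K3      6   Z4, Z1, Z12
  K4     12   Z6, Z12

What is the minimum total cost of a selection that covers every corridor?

34

K2, K3, K4 cover every corridor at cost 16 + 6 + 12 = 34.
Any cover uses at least 3 camera mounts; among all covering selections none totals below 34.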